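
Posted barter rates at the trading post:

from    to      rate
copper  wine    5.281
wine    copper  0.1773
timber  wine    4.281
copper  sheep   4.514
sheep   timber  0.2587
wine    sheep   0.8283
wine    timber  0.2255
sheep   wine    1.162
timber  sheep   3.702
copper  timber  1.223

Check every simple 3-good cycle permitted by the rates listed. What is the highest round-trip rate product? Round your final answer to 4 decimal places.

wine→timber→sheep→wine: 0.2255 × 3.702 × 1.162 = 0.97004
wine→copper→sheep→wine: 0.1773 × 4.514 × 1.162 = 0.92999
wine→copper→timber→wine: 0.1773 × 1.223 × 4.281 = 0.92828
wine→sheep→timber→wine: 0.8283 × 0.2587 × 4.281 = 0.91734
Maximum is wine→timber→sheep→wine at 0.9700; no arbitrage — every cycle loses value.

0.9700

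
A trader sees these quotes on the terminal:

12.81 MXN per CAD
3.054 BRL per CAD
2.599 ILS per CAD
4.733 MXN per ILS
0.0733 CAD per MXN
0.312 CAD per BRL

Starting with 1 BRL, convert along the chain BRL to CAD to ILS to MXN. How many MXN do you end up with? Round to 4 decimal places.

3.8379

1 BRL × 0.312 = 0.312 CAD
0.312 CAD × 2.599 = 0.810888 ILS
0.810888 ILS × 4.733 = 3.837932904 MXN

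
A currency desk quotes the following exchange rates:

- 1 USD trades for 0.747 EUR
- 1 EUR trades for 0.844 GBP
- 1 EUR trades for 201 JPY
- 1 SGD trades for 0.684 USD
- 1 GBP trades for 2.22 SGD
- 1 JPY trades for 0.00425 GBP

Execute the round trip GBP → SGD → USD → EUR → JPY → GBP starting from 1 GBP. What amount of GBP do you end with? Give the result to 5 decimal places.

1 GBP × 2.22 = 2.22 SGD
2.22 SGD × 0.684 = 1.51848 USD
1.51848 USD × 0.747 = 1.13430456 EUR
1.13430456 EUR × 201 = 227.99521656 JPY
227.99521656 JPY × 0.00425 = 0.96897967038 GBP

0.96898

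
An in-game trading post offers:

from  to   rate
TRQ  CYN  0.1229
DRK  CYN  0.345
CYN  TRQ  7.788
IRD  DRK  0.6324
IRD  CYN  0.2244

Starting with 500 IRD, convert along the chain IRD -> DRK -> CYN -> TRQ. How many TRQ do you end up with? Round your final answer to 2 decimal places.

500 IRD × 0.6324 = 316.2 DRK
316.2 DRK × 0.345 = 109.089 CYN
109.089 CYN × 7.788 = 849.585132 TRQ

849.59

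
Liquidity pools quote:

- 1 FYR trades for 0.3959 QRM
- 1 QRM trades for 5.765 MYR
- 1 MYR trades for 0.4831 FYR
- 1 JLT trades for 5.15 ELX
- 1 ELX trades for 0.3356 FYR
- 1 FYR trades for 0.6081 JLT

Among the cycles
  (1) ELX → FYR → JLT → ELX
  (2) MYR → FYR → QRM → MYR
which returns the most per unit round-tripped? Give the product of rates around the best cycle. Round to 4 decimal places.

(1) 0.3356 × 0.6081 × 5.15 = 1.05100
(2) 0.4831 × 0.3959 × 5.765 = 1.10261
Highest is cycle (2) at 1.1026 (>1, arbitrage).

1.1026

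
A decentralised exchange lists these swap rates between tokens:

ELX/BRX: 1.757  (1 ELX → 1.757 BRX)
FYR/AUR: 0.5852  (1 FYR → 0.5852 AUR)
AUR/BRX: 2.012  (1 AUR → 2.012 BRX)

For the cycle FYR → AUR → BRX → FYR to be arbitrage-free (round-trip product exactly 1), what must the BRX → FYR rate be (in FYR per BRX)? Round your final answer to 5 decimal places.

0.84931

Known legs of the cycle: 0.5852 × 2.012 = 1.1774224
For no arbitrage the full-cycle product must be 1, so the missing rate is 1 / 1.1774224 ≈ 0.8493129.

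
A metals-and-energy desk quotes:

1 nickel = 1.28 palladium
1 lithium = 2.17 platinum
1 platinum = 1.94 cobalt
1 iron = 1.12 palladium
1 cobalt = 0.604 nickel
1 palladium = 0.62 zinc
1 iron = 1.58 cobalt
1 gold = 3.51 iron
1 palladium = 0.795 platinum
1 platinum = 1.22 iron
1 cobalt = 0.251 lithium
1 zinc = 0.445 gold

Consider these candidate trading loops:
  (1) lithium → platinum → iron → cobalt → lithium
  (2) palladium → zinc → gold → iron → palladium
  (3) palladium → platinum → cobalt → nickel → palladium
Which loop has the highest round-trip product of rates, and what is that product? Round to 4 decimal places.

(1) 2.17 × 1.22 × 1.58 × 0.251 = 1.04991
(2) 0.62 × 0.445 × 3.51 × 1.12 = 1.08462
(3) 0.795 × 1.94 × 0.604 × 1.28 = 1.19238
Highest is cycle (3) at 1.1924 (>1, arbitrage).

1.1924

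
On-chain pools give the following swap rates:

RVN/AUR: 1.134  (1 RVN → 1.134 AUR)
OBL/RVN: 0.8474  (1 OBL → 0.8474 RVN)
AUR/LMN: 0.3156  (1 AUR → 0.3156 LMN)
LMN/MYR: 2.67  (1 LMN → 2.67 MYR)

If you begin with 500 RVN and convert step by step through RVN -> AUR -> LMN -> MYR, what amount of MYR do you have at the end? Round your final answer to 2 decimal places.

500 RVN × 1.134 = 567 AUR
567 AUR × 0.3156 = 178.9452 LMN
178.9452 LMN × 2.67 = 477.783684 MYR

477.78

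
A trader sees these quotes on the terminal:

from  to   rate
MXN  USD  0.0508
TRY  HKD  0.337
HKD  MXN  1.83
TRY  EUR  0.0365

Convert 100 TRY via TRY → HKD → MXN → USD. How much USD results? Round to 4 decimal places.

100 TRY × 0.337 = 33.7 HKD
33.7 HKD × 1.83 = 61.671 MXN
61.671 MXN × 0.0508 = 3.1328868 USD

3.1329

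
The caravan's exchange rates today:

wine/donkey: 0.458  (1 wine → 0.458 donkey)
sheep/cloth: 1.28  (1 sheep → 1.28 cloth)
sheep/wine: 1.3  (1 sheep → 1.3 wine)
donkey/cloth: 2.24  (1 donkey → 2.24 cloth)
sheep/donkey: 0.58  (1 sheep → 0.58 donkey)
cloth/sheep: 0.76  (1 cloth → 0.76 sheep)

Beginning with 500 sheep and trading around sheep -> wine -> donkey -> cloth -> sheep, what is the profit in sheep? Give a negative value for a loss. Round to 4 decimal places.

500 sheep × 1.3 = 650 wine
650 wine × 0.458 = 297.7 donkey
297.7 donkey × 2.24 = 666.848 cloth
666.848 cloth × 0.76 = 506.80448 sheep
Net change: 506.80448 − 500 = 6.80448 sheep

6.8045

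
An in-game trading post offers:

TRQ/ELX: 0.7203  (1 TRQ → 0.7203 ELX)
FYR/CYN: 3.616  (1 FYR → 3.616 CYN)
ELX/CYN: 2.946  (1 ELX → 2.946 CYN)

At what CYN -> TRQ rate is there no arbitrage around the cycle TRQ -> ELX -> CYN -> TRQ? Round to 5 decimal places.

0.47125

Known legs of the cycle: 0.7203 × 2.946 = 2.1220038
For no arbitrage the full-cycle product must be 1, so the missing rate is 1 / 2.1220038 ≈ 0.4712527.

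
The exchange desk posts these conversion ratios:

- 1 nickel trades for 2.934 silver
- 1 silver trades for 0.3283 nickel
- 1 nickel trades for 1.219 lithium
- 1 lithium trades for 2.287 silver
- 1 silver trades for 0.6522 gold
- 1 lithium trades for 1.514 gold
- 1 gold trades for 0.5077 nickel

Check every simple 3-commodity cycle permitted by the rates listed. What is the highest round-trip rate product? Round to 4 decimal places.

nickel→silver→gold→nickel: 2.934 × 0.6522 × 0.5077 = 0.97151
lithium→gold→nickel→lithium: 1.514 × 0.5077 × 1.219 = 0.93699
lithium→silver→nickel→lithium: 2.287 × 0.3283 × 1.219 = 0.91525
Maximum is nickel→silver→gold→nickel at 0.9715; no arbitrage — every cycle loses value.

0.9715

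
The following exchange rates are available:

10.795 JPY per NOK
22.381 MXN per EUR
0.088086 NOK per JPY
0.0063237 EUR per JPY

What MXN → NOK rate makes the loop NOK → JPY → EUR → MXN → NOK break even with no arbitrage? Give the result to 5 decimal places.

0.65453

Known legs of the cycle: 10.795 × 0.0063237 × 22.381 = 1.5278242271115
For no arbitrage the full-cycle product must be 1, so the missing rate is 1 / 1.5278242271115 ≈ 0.6545256.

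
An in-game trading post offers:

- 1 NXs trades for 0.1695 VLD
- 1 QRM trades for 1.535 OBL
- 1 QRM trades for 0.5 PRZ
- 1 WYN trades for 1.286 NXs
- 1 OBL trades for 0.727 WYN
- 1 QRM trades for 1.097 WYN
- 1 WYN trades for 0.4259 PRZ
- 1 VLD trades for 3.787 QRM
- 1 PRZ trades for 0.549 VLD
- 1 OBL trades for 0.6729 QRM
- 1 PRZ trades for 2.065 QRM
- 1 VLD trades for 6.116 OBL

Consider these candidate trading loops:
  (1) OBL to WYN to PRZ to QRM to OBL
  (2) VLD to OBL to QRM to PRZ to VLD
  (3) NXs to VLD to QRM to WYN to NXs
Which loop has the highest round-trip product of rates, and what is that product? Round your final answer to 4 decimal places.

1.1297

(1) 0.727 × 0.4259 × 2.065 × 1.535 = 0.98146
(2) 6.116 × 0.6729 × 0.5 × 0.549 = 1.12969
(3) 0.1695 × 3.787 × 1.097 × 1.286 = 0.90555
Highest is cycle (2) at 1.1297 (>1, arbitrage).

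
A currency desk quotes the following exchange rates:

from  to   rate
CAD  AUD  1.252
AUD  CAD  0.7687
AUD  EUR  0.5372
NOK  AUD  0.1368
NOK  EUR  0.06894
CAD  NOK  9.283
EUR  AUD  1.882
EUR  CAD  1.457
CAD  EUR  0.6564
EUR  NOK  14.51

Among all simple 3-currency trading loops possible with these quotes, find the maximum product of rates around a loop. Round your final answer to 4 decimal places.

EUR→NOK→AUD→EUR: 14.51 × 0.1368 × 0.5372 = 1.06632
EUR→CAD→AUD→EUR: 1.457 × 1.252 × 0.5372 = 0.97994
NOK→AUD→CAD→NOK: 0.1368 × 0.7687 × 9.283 = 0.97618
EUR→AUD→CAD→EUR: 1.882 × 0.7687 × 0.6564 = 0.94961
EUR→CAD→NOK→EUR: 1.457 × 9.283 × 0.06894 = 0.93244
Maximum is EUR→NOK→AUD→EUR at 1.0663; arbitrage exists.

1.0663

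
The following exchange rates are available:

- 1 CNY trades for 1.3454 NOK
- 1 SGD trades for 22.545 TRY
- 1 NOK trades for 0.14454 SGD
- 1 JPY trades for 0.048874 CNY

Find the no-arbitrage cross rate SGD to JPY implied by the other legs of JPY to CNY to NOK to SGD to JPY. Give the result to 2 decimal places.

Known legs of the cycle: 0.048874 × 1.3454 × 0.14454 = 0.009504239205384
For no arbitrage the full-cycle product must be 1, so the missing rate is 1 / 0.009504239205384 ≈ 105.2162.

105.22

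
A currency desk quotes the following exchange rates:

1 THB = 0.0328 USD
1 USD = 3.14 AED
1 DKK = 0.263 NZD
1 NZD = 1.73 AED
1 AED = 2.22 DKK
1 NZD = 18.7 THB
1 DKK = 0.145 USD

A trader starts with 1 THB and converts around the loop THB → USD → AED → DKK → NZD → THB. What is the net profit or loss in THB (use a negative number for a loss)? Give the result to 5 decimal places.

0.12449

1 THB × 0.0328 = 0.0328 USD
0.0328 USD × 3.14 = 0.102992 AED
0.102992 AED × 2.22 = 0.22864224 DKK
0.22864224 DKK × 0.263 = 0.06013290912 NZD
0.06013290912 NZD × 18.7 = 1.124485400544 THB
Net change: 1.124485400544 − 1 = 0.124485400544 THB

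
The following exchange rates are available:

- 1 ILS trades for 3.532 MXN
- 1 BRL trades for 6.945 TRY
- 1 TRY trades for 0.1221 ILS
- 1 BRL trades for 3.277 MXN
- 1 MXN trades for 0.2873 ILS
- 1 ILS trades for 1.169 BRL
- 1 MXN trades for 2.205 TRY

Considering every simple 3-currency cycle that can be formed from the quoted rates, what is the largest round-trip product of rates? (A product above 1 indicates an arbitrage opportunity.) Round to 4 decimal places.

ILS→BRL→MXN→ILS: 1.169 × 3.277 × 0.2873 = 1.10059
ILS→BRL→TRY→ILS: 1.169 × 6.945 × 0.1221 = 0.99129
ILS→MXN→TRY→ILS: 3.532 × 2.205 × 0.1221 = 0.95092
Maximum is ILS→BRL→MXN→ILS at 1.1006; arbitrage exists.

1.1006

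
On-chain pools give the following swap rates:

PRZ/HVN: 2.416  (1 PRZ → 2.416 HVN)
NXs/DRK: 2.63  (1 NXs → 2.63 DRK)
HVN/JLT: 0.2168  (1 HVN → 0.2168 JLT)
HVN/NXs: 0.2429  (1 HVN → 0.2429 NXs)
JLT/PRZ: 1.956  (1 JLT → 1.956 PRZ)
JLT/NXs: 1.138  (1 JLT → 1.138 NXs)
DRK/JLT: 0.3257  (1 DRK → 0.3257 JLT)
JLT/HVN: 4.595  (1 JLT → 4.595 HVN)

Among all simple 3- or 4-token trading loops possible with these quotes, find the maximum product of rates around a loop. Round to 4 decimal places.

JLT→PRZ→HVN→JLT: 1.956 × 2.416 × 0.2168 = 1.02453
JLT→NXs→DRK→JLT: 1.138 × 2.63 × 0.3257 = 0.97480
JLT→HVN→NXs→DRK→JLT: 4.595 × 0.2429 × 2.63 × 0.3257 = 0.95606
Maximum is JLT→PRZ→HVN→JLT at 1.0245; arbitrage exists.

1.0245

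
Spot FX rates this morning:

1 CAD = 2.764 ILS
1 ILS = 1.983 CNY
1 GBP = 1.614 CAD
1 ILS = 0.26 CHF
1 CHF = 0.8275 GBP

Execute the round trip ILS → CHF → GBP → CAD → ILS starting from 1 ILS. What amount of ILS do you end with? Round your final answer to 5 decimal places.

1 ILS × 0.26 = 0.26 CHF
0.26 CHF × 0.8275 = 0.21515 GBP
0.21515 GBP × 1.614 = 0.3472521 CAD
0.3472521 CAD × 2.764 = 0.9598048044 ILS

0.95980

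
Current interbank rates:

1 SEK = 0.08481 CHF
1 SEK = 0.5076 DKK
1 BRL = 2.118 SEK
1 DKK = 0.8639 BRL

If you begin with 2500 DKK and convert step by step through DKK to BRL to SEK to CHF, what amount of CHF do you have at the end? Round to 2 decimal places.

2500 DKK × 0.8639 = 2159.75 BRL
2159.75 BRL × 2.118 = 4574.3505 SEK
4574.3505 SEK × 0.08481 = 387.950665905 CHF

387.95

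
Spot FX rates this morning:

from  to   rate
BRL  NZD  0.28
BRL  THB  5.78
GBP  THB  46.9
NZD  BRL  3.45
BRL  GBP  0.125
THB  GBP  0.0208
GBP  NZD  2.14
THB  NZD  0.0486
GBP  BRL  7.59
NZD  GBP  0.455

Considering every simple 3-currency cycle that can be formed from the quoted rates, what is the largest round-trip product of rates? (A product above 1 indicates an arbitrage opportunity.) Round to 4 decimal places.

1.0371

THB→NZD→GBP→THB: 0.0486 × 0.455 × 46.9 = 1.03710
THB→NZD→BRL→THB: 0.0486 × 3.45 × 5.78 = 0.96913
BRL→NZD→GBP→BRL: 0.28 × 0.455 × 7.59 = 0.96697
BRL→GBP→NZD→BRL: 0.125 × 2.14 × 3.45 = 0.92288
THB→GBP→BRL→THB: 0.0208 × 7.59 × 5.78 = 0.91250
Maximum is THB→NZD→GBP→THB at 1.0371; arbitrage exists.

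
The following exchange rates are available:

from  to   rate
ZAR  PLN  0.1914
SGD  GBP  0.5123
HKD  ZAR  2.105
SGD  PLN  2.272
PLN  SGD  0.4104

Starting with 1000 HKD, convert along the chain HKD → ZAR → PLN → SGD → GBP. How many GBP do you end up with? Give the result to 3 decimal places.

1000 HKD × 2.105 = 2105 ZAR
2105 ZAR × 0.1914 = 402.897 PLN
402.897 PLN × 0.4104 = 165.3489288 SGD
165.3489288 SGD × 0.5123 = 84.70825622424 GBP

84.708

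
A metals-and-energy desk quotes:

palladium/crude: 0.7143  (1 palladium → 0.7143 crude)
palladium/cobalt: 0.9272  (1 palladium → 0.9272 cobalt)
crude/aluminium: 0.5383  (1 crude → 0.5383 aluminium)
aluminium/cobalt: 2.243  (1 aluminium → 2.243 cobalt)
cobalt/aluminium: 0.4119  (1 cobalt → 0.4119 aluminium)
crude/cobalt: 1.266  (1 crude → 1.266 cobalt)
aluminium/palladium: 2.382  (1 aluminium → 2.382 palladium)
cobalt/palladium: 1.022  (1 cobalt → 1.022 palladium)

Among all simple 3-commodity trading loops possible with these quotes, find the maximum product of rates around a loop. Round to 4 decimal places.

0.9242

palladium→crude→cobalt→palladium: 0.7143 × 1.266 × 1.022 = 0.92420
palladium→crude→aluminium→palladium: 0.7143 × 0.5383 × 2.382 = 0.91590
palladium→cobalt→aluminium→palladium: 0.9272 × 0.4119 × 2.382 = 0.90972
Maximum is palladium→crude→cobalt→palladium at 0.9242; no arbitrage — every cycle loses value.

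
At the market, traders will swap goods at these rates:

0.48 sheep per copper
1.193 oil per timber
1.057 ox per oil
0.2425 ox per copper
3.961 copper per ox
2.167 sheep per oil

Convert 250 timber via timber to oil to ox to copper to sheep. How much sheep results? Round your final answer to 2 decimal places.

250 timber × 1.193 = 298.25 oil
298.25 oil × 1.057 = 315.25025 ox
315.25025 ox × 3.961 = 1248.70624025 copper
1248.70624025 copper × 0.48 = 599.37899532 sheep

599.38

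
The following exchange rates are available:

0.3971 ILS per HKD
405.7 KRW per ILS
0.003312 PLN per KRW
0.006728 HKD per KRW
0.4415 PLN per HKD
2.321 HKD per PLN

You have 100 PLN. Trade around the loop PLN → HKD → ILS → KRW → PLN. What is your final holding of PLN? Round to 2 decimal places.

123.84

100 PLN × 2.321 = 232.1 HKD
232.1 HKD × 0.3971 = 92.16691 ILS
92.16691 ILS × 405.7 = 37392.115387 KRW
37392.115387 KRW × 0.003312 = 123.842686161744 PLN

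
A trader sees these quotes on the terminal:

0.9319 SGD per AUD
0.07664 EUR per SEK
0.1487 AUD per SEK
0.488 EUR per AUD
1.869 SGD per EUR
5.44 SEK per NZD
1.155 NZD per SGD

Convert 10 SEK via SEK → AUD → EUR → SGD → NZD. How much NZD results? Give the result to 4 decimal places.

10 SEK × 0.1487 = 1.487 AUD
1.487 AUD × 0.488 = 0.725656 EUR
0.725656 EUR × 1.869 = 1.356251064 SGD
1.356251064 SGD × 1.155 = 1.56646997892 NZD

1.5665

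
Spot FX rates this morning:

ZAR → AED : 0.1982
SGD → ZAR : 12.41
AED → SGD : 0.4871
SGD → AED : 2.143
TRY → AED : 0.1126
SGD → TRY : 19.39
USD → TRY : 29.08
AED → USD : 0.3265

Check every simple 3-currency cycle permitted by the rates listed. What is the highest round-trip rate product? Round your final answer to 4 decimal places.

SGD→ZAR→AED→SGD: 12.41 × 0.1982 × 0.4871 = 1.19810
AED→USD→TRY→AED: 0.3265 × 29.08 × 0.1126 = 1.06909
SGD→TRY→AED→SGD: 19.39 × 0.1126 × 0.4871 = 1.06349
Maximum is SGD→ZAR→AED→SGD at 1.1981; arbitrage exists.

1.1981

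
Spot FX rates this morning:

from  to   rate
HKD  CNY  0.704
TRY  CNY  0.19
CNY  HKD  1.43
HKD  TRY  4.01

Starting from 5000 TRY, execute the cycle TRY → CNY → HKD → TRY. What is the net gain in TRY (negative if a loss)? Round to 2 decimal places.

5000 TRY × 0.19 = 950 CNY
950 CNY × 1.43 = 1358.5 HKD
1358.5 HKD × 4.01 = 5447.585 TRY
Net change: 5447.585 − 5000 = 447.585 TRY

447.59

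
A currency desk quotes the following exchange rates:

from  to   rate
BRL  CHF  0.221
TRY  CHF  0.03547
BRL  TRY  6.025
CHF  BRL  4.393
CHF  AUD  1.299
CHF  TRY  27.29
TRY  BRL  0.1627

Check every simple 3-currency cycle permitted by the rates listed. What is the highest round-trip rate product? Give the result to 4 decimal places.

CHF→TRY→BRL→CHF: 27.29 × 0.1627 × 0.221 = 0.98126
CHF→BRL→TRY→CHF: 4.393 × 6.025 × 0.03547 = 0.93881
Maximum is CHF→TRY→BRL→CHF at 0.9813; no arbitrage — every cycle loses value.

0.9813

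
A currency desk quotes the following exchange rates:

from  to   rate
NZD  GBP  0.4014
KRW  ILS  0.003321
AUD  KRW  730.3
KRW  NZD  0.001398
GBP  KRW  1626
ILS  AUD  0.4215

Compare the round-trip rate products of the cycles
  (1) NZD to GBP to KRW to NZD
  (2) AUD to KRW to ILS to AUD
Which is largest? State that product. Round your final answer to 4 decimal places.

(1) 0.4014 × 1626 × 0.001398 = 0.91244
(2) 730.3 × 0.003321 × 0.4215 = 1.02228
Highest is cycle (2) at 1.0223 (>1, arbitrage).

1.0223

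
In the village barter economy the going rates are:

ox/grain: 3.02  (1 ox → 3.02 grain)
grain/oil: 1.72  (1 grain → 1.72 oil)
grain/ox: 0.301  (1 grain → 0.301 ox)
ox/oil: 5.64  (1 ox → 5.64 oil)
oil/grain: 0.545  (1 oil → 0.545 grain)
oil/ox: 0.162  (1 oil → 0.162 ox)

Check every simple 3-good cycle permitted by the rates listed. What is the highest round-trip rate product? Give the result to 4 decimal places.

0.9252

grain→ox→oil→grain: 0.301 × 5.64 × 0.545 = 0.92521
grain→oil→ox→grain: 1.72 × 0.162 × 3.02 = 0.84149
Maximum is grain→ox→oil→grain at 0.9252; no arbitrage — every cycle loses value.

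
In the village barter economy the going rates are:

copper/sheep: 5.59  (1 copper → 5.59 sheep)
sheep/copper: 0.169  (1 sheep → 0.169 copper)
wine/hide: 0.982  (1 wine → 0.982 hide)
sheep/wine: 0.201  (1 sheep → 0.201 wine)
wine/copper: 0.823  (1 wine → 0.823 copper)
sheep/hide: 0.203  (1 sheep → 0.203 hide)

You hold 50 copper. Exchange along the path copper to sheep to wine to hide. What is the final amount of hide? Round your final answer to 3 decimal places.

55.168

50 copper × 5.59 = 279.5 sheep
279.5 sheep × 0.201 = 56.1795 wine
56.1795 wine × 0.982 = 55.168269 hide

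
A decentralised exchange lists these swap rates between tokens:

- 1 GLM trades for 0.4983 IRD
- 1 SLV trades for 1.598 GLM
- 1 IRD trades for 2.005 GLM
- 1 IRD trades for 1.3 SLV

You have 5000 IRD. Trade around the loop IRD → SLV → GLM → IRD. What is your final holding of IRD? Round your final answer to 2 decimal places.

5000 IRD × 1.3 = 6500 SLV
6500 SLV × 1.598 = 10387 GLM
10387 GLM × 0.4983 = 5175.8421 IRD

5175.84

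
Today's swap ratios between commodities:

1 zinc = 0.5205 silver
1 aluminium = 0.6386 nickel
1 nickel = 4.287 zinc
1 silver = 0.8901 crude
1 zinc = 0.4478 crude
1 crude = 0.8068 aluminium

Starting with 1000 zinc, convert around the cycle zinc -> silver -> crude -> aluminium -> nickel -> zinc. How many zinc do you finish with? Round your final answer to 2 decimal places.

1023.31

1000 zinc × 0.5205 = 520.5 silver
520.5 silver × 0.8901 = 463.29705 crude
463.29705 crude × 0.8068 = 373.78805994 aluminium
373.78805994 aluminium × 0.6386 = 238.701055077684 nickel
238.701055077684 nickel × 4.287 = 1023.311423118031308 zinc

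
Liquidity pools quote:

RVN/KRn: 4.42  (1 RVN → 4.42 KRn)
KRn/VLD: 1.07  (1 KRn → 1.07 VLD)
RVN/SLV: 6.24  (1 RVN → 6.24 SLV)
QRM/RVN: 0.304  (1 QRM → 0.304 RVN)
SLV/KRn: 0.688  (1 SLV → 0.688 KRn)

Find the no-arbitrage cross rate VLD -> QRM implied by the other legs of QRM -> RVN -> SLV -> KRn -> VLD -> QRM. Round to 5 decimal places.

0.71609

Known legs of the cycle: 0.304 × 6.24 × 0.688 × 1.07 = 1.3964660736
For no arbitrage the full-cycle product must be 1, so the missing rate is 1 / 1.3964660736 ≈ 0.7160933.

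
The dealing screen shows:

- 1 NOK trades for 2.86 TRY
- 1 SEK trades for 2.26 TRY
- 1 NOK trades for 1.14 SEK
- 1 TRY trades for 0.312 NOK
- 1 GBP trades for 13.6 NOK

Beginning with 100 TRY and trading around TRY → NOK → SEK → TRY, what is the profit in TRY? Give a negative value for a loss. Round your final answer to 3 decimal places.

-19.616

100 TRY × 0.312 = 31.2 NOK
31.2 NOK × 1.14 = 35.568 SEK
35.568 SEK × 2.26 = 80.38368 TRY
Net change: 80.38368 − 100 = -19.61632 TRY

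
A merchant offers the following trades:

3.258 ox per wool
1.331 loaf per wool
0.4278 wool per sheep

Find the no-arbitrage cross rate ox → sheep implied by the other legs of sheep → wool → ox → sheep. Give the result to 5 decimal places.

0.71748

Known legs of the cycle: 0.4278 × 3.258 = 1.3937724
For no arbitrage the full-cycle product must be 1, so the missing rate is 1 / 1.3937724 ≈ 0.7174773.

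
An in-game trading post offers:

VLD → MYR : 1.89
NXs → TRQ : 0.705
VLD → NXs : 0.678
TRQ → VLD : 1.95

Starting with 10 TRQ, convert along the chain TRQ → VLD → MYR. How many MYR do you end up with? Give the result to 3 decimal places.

36.855

10 TRQ × 1.95 = 19.5 VLD
19.5 VLD × 1.89 = 36.855 MYR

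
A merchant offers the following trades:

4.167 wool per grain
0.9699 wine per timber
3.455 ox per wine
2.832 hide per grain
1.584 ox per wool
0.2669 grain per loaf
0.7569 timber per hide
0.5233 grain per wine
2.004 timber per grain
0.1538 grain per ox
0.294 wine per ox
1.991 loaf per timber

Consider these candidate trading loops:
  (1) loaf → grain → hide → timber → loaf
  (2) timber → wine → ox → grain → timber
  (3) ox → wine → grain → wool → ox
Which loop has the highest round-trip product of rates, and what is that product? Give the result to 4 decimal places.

1.1391

(1) 0.2669 × 2.832 × 0.7569 × 1.991 = 1.13907
(2) 0.9699 × 3.455 × 0.1538 × 2.004 = 1.03283
(3) 0.294 × 0.5233 × 4.167 × 1.584 = 1.01549
Highest is cycle (1) at 1.1391 (>1, arbitrage).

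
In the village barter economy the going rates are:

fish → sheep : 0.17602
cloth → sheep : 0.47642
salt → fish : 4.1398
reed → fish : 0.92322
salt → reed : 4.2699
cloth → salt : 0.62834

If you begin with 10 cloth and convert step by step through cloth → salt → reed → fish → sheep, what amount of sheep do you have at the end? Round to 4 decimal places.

10 cloth × 0.62834 = 6.2834 salt
6.2834 salt × 4.2699 = 26.82948966 reed
26.82948966 reed × 0.92322 = 24.7695214439052 fish
24.7695214439052 fish × 0.17602 = 4.359931164556193304 sheep

4.3599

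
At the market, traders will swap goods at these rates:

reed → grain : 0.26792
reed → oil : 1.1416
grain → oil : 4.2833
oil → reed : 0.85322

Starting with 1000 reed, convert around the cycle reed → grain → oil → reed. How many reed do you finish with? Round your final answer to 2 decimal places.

1000 reed × 0.26792 = 267.92 grain
267.92 grain × 4.2833 = 1147.581736 oil
1147.581736 oil × 0.85322 = 979.13968878992 reed

979.14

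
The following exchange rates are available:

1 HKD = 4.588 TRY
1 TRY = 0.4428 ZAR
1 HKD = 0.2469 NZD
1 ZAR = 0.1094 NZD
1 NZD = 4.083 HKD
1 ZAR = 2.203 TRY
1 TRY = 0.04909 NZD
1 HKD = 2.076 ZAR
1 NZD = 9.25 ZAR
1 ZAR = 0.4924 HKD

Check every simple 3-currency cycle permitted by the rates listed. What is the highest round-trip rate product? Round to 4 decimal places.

NZD→ZAR→HKD→NZD: 9.25 × 0.4924 × 0.2469 = 1.12456
NZD→ZAR→TRY→NZD: 9.25 × 2.203 × 0.04909 = 1.00034
ZAR→HKD→TRY→ZAR: 0.4924 × 4.588 × 0.4428 = 1.00034
NZD→HKD→ZAR→NZD: 4.083 × 2.076 × 0.1094 = 0.92731
NZD→HKD→TRY→NZD: 4.083 × 4.588 × 0.04909 = 0.91959
Maximum is NZD→ZAR→HKD→NZD at 1.1246; arbitrage exists.

1.1246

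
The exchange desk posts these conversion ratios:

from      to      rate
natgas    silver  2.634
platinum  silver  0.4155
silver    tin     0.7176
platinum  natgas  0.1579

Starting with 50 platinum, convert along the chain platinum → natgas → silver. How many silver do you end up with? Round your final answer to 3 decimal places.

20.795

50 platinum × 0.1579 = 7.895 natgas
7.895 natgas × 2.634 = 20.79543 silver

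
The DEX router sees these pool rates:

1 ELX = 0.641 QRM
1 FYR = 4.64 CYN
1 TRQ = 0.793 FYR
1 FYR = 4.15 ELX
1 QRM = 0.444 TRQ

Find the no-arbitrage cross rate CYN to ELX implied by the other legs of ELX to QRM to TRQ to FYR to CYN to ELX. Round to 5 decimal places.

Known legs of the cycle: 0.641 × 0.444 × 0.793 × 4.64 = 1.04720611008
For no arbitrage the full-cycle product must be 1, so the missing rate is 1 / 1.04720611008 ≈ 0.9549219.

0.95492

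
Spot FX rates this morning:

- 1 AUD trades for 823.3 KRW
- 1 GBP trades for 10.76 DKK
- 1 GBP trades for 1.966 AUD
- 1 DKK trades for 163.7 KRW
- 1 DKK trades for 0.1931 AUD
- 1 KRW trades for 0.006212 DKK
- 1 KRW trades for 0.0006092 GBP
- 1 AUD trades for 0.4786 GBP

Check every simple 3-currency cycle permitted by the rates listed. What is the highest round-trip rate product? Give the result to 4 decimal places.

1.0731

GBP→DKK→KRW→GBP: 10.76 × 163.7 × 0.0006092 = 1.07305
GBP→DKK→AUD→GBP: 10.76 × 0.1931 × 0.4786 = 0.99441
KRW→DKK→AUD→KRW: 0.006212 × 0.1931 × 823.3 = 0.98758
GBP→AUD→KRW→GBP: 1.966 × 823.3 × 0.0006092 = 0.98606
Maximum is GBP→DKK→KRW→GBP at 1.0731; arbitrage exists.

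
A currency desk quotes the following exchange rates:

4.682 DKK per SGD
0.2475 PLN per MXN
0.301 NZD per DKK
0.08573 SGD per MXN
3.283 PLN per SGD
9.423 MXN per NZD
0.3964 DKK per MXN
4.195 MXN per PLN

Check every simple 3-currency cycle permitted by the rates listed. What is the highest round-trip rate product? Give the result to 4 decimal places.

MXN→SGD→PLN→MXN: 0.08573 × 3.283 × 4.195 = 1.18069
DKK→NZD→MXN→DKK: 0.301 × 9.423 × 0.3964 = 1.12432
Maximum is MXN→SGD→PLN→MXN at 1.1807; arbitrage exists.

1.1807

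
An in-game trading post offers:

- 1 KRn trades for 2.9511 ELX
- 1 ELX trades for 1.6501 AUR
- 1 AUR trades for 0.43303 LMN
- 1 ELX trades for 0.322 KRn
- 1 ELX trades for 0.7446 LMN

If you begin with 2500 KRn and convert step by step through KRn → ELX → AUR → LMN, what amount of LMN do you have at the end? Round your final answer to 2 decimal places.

5271.72

2500 KRn × 2.9511 = 7377.75 ELX
7377.75 ELX × 1.6501 = 12174.025275 AUR
12174.025275 AUR × 0.43303 = 5271.71816483325 LMN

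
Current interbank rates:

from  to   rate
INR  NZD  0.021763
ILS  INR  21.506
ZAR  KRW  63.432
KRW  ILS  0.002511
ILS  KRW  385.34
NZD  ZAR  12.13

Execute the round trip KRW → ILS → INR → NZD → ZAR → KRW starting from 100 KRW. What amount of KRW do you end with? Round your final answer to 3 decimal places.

90.426

100 KRW × 0.002511 = 0.2511 ILS
0.2511 ILS × 21.506 = 5.4001566 INR
5.4001566 INR × 0.021763 = 0.1175236080858 NZD
0.1175236080858 NZD × 12.13 = 1.425561366080754 ZAR
1.425561366080754 ZAR × 63.432 = 90.426208573234387728 KRW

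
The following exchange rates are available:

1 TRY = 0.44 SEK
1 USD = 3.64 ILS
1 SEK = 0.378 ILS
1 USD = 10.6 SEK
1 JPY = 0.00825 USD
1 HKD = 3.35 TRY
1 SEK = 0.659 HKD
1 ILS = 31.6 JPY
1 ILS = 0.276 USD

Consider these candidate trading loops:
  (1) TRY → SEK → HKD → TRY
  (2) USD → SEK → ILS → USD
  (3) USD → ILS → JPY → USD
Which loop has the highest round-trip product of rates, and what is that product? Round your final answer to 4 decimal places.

(1) 0.44 × 0.659 × 3.35 = 0.97137
(2) 10.6 × 0.378 × 0.276 = 1.10588
(3) 3.64 × 31.6 × 0.00825 = 0.94895
Highest is cycle (2) at 1.1059 (>1, arbitrage).

1.1059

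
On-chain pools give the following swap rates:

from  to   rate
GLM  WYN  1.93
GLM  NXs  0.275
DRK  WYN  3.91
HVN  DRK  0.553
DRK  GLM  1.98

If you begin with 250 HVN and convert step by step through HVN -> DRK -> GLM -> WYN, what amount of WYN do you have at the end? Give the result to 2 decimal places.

528.31

250 HVN × 0.553 = 138.25 DRK
138.25 DRK × 1.98 = 273.735 GLM
273.735 GLM × 1.93 = 528.30855 WYN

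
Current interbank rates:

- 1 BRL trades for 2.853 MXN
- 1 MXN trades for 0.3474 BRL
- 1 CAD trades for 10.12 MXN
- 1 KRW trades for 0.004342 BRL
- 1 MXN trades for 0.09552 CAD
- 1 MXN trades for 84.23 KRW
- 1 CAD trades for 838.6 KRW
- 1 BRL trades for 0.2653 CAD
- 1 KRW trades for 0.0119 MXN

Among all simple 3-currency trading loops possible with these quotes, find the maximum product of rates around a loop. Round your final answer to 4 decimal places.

KRW→BRL→MXN→KRW: 0.004342 × 2.853 × 84.23 = 1.04342
CAD→KRW→BRL→CAD: 838.6 × 0.004342 × 0.2653 = 0.96601
CAD→KRW→MXN→CAD: 838.6 × 0.0119 × 0.09552 = 0.95323
CAD→MXN→BRL→CAD: 10.12 × 0.3474 × 0.2653 = 0.93271
Maximum is KRW→BRL→MXN→KRW at 1.0434; arbitrage exists.

1.0434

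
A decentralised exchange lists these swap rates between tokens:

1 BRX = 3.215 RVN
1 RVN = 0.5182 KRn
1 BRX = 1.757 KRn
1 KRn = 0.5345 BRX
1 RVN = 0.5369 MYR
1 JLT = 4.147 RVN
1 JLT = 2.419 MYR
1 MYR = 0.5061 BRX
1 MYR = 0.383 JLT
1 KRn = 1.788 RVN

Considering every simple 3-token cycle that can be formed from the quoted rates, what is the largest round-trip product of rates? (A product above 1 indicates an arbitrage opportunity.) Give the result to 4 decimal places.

KRn→BRX→RVN→KRn: 0.5345 × 3.215 × 0.5182 = 0.89048
BRX→RVN→MYR→BRX: 3.215 × 0.5369 × 0.5061 = 0.87360
JLT→RVN→MYR→JLT: 4.147 × 0.5369 × 0.383 = 0.85276
Maximum is KRn→BRX→RVN→KRn at 0.8905; no arbitrage — every cycle loses value.

0.8905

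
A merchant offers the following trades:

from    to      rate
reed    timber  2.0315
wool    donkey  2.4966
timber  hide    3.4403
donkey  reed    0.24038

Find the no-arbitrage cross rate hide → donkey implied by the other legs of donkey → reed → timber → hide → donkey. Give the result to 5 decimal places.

Known legs of the cycle: 0.24038 × 2.0315 × 3.4403 = 1.680008476391
For no arbitrage the full-cycle product must be 1, so the missing rate is 1 / 1.680008476391 ≈ 0.5952351.

0.59524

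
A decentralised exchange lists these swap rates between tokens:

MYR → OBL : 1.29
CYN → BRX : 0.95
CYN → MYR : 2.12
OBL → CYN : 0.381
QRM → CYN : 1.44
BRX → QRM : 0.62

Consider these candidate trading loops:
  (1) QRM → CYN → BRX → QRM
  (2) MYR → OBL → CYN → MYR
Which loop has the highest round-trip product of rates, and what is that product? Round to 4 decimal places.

(1) 1.44 × 0.95 × 0.62 = 0.84816
(2) 1.29 × 0.381 × 2.12 = 1.04196
Highest is cycle (2) at 1.0420 (>1, arbitrage).

1.0420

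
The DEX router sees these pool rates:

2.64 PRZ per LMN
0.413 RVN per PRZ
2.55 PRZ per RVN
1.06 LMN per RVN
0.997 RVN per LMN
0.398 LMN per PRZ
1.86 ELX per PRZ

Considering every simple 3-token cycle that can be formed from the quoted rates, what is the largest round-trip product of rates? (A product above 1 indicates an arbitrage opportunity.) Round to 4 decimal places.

1.1557

PRZ→RVN→LMN→PRZ: 0.413 × 1.06 × 2.64 = 1.15574
PRZ→LMN→RVN→PRZ: 0.398 × 0.997 × 2.55 = 1.01186
Maximum is PRZ→RVN→LMN→PRZ at 1.1557; arbitrage exists.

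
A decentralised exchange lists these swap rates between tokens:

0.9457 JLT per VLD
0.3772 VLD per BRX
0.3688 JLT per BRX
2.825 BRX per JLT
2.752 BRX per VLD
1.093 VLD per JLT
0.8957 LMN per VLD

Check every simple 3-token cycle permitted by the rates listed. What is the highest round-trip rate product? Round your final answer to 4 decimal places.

1.1093

BRX→JLT→VLD→BRX: 0.3688 × 1.093 × 2.752 = 1.10933
BRX→VLD→JLT→BRX: 0.3772 × 0.9457 × 2.825 = 1.00773
Maximum is BRX→JLT→VLD→BRX at 1.1093; arbitrage exists.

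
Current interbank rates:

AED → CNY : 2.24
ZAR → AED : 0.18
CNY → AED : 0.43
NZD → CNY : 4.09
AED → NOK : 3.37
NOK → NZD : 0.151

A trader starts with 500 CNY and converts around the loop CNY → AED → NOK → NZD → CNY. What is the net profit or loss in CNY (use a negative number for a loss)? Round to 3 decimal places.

-52.525

500 CNY × 0.43 = 215 AED
215 AED × 3.37 = 724.55 NOK
724.55 NOK × 0.151 = 109.40705 NZD
109.40705 NZD × 4.09 = 447.4748345 CNY
Net change: 447.4748345 − 500 = -52.5251655 CNY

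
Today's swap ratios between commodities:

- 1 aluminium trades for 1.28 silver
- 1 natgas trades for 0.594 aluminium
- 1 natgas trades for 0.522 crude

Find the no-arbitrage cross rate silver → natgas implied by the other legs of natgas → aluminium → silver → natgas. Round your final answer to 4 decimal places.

1.3152

Known legs of the cycle: 0.594 × 1.28 = 0.76032
For no arbitrage the full-cycle product must be 1, so the missing rate is 1 / 0.76032 ≈ 1.315236.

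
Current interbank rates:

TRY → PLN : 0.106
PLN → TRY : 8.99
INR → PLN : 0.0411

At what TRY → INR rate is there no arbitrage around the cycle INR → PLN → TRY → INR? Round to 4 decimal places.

Known legs of the cycle: 0.0411 × 8.99 = 0.369489
For no arbitrage the full-cycle product must be 1, so the missing rate is 1 / 0.369489 ≈ 2.706441.

2.7064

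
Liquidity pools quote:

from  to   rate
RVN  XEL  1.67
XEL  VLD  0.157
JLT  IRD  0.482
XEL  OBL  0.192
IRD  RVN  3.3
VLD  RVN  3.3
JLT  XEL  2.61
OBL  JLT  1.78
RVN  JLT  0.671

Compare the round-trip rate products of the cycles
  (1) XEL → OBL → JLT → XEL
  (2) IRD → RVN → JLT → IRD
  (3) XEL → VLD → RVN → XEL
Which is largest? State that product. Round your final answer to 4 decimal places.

1.0673

(1) 0.192 × 1.78 × 2.61 = 0.89199
(2) 3.3 × 0.671 × 0.482 = 1.06729
(3) 0.157 × 3.3 × 1.67 = 0.86523
Highest is cycle (2) at 1.0673 (>1, arbitrage).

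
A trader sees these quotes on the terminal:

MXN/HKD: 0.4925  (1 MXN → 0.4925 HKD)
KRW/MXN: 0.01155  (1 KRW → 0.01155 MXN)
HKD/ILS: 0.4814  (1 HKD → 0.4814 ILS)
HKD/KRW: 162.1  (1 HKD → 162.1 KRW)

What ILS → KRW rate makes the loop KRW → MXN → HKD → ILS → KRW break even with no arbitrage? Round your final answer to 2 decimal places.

Known legs of the cycle: 0.01155 × 0.4925 × 0.4814 = 0.002738383725
For no arbitrage the full-cycle product must be 1, so the missing rate is 1 / 0.002738383725 ≈ 365.1789.

365.18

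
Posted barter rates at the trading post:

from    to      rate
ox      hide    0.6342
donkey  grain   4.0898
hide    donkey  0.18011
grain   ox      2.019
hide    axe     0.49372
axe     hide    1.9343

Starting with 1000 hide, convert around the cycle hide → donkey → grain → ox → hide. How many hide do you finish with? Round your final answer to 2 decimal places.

943.20

1000 hide × 0.18011 = 180.11 donkey
180.11 donkey × 4.0898 = 736.613878 grain
736.613878 grain × 2.019 = 1487.223419682 ox
1487.223419682 ox × 0.6342 = 943.1970927623244 hide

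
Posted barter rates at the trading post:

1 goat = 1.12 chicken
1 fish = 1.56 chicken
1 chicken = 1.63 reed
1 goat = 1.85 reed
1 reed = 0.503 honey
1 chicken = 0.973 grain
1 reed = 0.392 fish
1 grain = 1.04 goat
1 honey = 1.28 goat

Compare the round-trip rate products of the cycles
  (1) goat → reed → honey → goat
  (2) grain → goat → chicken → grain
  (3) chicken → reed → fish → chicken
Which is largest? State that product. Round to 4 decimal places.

(1) 1.85 × 0.503 × 1.28 = 1.19110
(2) 1.04 × 1.12 × 0.973 = 1.13335
(3) 1.63 × 0.392 × 1.56 = 0.99678
Highest is cycle (1) at 1.1911 (>1, arbitrage).

1.1911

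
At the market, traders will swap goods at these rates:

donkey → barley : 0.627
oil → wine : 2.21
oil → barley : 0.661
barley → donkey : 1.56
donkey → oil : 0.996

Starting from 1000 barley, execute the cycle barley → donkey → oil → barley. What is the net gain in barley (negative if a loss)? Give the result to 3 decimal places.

27.035

1000 barley × 1.56 = 1560 donkey
1560 donkey × 0.996 = 1553.76 oil
1553.76 oil × 0.661 = 1027.03536 barley
Net change: 1027.03536 − 1000 = 27.03536 barley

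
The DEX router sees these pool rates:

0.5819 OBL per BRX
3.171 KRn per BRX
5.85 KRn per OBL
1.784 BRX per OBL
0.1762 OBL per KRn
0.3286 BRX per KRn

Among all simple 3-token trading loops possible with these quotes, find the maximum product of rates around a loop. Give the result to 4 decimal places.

OBL→KRn→BRX→OBL: 5.85 × 0.3286 × 0.5819 = 1.11859
OBL→BRX→KRn→OBL: 1.784 × 3.171 × 0.1762 = 0.99677
Maximum is OBL→KRn→BRX→OBL at 1.1186; arbitrage exists.

1.1186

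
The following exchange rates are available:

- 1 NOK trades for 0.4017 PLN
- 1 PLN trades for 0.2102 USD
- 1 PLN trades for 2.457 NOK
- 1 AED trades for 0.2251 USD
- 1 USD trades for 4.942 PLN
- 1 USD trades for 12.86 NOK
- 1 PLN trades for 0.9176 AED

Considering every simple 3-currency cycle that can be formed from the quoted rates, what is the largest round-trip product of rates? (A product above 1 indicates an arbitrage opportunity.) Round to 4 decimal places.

USD→NOK→PLN→USD: 12.86 × 0.4017 × 0.2102 = 1.08586
USD→PLN→AED→USD: 4.942 × 0.9176 × 0.2251 = 1.02078
Maximum is USD→NOK→PLN→USD at 1.0859; arbitrage exists.

1.0859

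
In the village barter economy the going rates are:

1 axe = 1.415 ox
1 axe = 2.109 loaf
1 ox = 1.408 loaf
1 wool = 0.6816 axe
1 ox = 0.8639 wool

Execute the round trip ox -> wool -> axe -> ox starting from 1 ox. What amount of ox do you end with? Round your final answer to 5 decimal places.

1 ox × 0.8639 = 0.8639 wool
0.8639 wool × 0.6816 = 0.58883424 axe
0.58883424 axe × 1.415 = 0.8332004496 ox

0.83320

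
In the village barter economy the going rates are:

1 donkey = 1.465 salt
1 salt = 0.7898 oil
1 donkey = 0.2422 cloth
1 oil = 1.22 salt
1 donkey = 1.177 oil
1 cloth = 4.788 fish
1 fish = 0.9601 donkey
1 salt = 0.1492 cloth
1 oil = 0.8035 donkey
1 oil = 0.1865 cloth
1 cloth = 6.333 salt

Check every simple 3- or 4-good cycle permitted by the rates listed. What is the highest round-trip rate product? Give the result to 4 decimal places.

1.1134

cloth→fish→donkey→cloth: 4.788 × 0.9601 × 0.2422 = 1.11338
cloth→fish→donkey→oil→cloth: 4.788 × 0.9601 × 1.177 × 0.1865 = 1.00908
cloth→fish→donkey→salt→cloth: 4.788 × 0.9601 × 1.465 × 0.1492 = 1.00479
cloth→salt→oil→donkey→cloth: 6.333 × 0.7898 × 0.8035 × 0.2422 = 0.97339
cloth→salt→oil→cloth: 6.333 × 0.7898 × 0.1865 = 0.93284
donkey→salt→oil→donkey: 1.465 × 0.7898 × 0.8035 = 0.92970
Maximum is cloth→fish→donkey→cloth at 1.1134; arbitrage exists.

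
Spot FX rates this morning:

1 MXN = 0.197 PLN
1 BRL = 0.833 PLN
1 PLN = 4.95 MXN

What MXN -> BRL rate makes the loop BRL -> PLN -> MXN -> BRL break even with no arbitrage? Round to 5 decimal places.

Known legs of the cycle: 0.833 × 4.95 = 4.12335
For no arbitrage the full-cycle product must be 1, so the missing rate is 1 / 4.12335 ≈ 0.2425213.

0.24252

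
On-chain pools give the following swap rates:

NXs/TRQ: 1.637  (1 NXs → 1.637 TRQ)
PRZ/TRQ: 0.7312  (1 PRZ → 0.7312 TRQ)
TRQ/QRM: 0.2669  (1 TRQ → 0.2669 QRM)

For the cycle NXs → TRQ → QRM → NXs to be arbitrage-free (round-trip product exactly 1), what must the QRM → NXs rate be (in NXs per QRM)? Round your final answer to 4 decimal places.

2.2888

Known legs of the cycle: 1.637 × 0.2669 = 0.4369153
For no arbitrage the full-cycle product must be 1, so the missing rate is 1 / 0.4369153 ≈ 2.288773.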